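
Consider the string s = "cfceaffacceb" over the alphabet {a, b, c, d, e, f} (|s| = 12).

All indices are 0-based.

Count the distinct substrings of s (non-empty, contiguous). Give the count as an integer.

sorted suffixes:
  #0 SA[0]=7  'acceb'
  #1 SA[1]=4  'affacceb'
  #2 SA[2]=11  'b'
  #3 SA[3]=8  'cceb'
  #4 SA[4]=2  'ceaffacceb'
  #5 SA[5]=9  'ceb'
  #6 SA[6]=0  'cfceaffacceb'
  #7 SA[7]=3  'eaffacceb'
  #8 SA[8]=10  'eb'
  #9 SA[9]=6  'facceb'
  #10 SA[10]=1  'fceaffacceb'
  #11 SA[11]=5  'ffacceb'

SA = [7, 4, 11, 8, 2, 9, 0, 3, 10, 6, 1, 5]
i: (SA[i-1],SA[i]) lcp shared
  1: (7,4) 1 'a'
  2: (4,11) 0 ''
  3: (11,8) 0 ''
  4: (8,2) 1 'c'
  5: (2,9) 2 'ce'
  6: (9,0) 1 'c'
  7: (0,3) 0 ''
  8: (3,10) 1 'e'
  9: (10,6) 0 ''
  10: (6,1) 1 'f'
  11: (1,5) 1 'f'

n(n+1)/2 = 12·13/2 = 78
Σ LCP = 0 + 1 + 0 + 0 + 1 + 2 + 1 + 0 + 1 + 0 + 1 + 1 = 8
distinct = 78 − 8 = 70

70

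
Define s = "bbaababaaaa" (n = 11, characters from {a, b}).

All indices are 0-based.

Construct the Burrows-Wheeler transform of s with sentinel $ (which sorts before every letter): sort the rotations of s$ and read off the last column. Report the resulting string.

aaaabbbaaba$

rank  rotation      last
    0  $bbaababaaaa  a
    1  a$bbaababaaa  a
    2  aa$bbaababaa  a
    3  aaa$bbaababa  a
    4  aaaa$bbaabab  b
    5  aababaaaa$bb  b
    6  abaaaa$bbaab  b
    7  ababaaaa$bba  a
    8  baaaa$bbaaba  a
    9  baababaaaa$b  b
   10  babaaaa$bbaa  a
   11  bbaababaaaa$  $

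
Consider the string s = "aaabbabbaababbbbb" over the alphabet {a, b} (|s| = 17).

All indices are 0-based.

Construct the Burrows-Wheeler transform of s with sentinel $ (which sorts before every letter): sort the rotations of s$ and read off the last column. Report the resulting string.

rank  rotation            last
    0  $aaabbabbaababbbbb  b
    1  aaabbabbaababbbbb$  $
    2  aababbbbb$aaabbabb  b
    3  aabbabbaababbbbb$a  a
    4  ababbbbb$aaabbabba  a
    5  abbaababbbbb$aaabb  b
    6  abbabbaababbbbb$aa  a
    7  abbbbb$aaabbabbaab  b
    8  b$aaabbabbaababbbb  b
    9  baababbbbb$aaabbab  b
   10  babbaababbbbb$aaab  b
   11  babbbbb$aaabbabbaa  a
   12  bb$aaabbabbaababbb  b
   13  bbaababbbbb$aaabba  a
   14  bbabbaababbbbb$aaa  a
   15  bbb$aaabbabbaababb  b
   16  bbbb$aaabbabbaabab  b
   17  bbbbb$aaabbabbaaba  a

b$baababbbbabaabba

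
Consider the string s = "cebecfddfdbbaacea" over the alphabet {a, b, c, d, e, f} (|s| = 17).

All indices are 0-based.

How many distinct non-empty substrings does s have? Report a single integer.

sorted suffixes:
  #0 SA[0]=16  'a'
  #1 SA[1]=12  'aacea'
  #2 SA[2]=13  'acea'
  #3 SA[3]=11  'baacea'
  #4 SA[4]=10  'bbaacea'
  #5 SA[5]=2  'becfddfdbbaacea'
  #6 SA[6]=14  'cea'
  #7 SA[7]=0  'cebecfddfdbbaacea'
  #8 SA[8]=4  'cfddfdbbaacea'
  #9 SA[9]=9  'dbbaacea'
  #10 SA[10]=6  'ddfdbbaacea'
  #11 SA[11]=7  'dfdbbaacea'
  #12 SA[12]=15  'ea'
  #13 SA[13]=1  'ebecfddfdbbaacea'
  #14 SA[14]=3  'ecfddfdbbaacea'
  #15 SA[15]=8  'fdbbaacea'
  #16 SA[16]=5  'fddfdbbaacea'

SA = [16, 12, 13, 11, 10, 2, 14, 0, 4, 9, 6, 7, 15, 1, 3, 8, 5]
rank  pair      lcp
   1  s[16:],s[12:]  1  'a'
   2  s[12:],s[13:]  1  'a'
   3  s[13:],s[11:]  0  ''
   4  s[11:],s[10:]  1  'b'
   5  s[10:],s[2:]  1  'b'
   6  s[2:],s[14:]  0  ''
   7  s[14:],s[0:]  2  'ce'
   8  s[0:],s[4:]  1  'c'
   9  s[4:],s[9:]  0  ''
  10  s[9:],s[6:]  1  'd'
  11  s[6:],s[7:]  1  'd'
  12  s[7:],s[15:]  0  ''
  13  s[15:],s[1:]  1  'e'
  14  s[1:],s[3:]  1  'e'
  15  s[3:],s[8:]  0  ''
  16  s[8:],s[5:]  2  'fd'

n(n+1)/2 = 17·18/2 = 153
Σ LCP = 0 + 1 + 1 + 0 + 1 + 1 + 0 + 2 + 1 + 0 + 1 + 1 + 0 + 1 + 1 + 0 + 2 = 13
distinct = 153 − 13 = 140

140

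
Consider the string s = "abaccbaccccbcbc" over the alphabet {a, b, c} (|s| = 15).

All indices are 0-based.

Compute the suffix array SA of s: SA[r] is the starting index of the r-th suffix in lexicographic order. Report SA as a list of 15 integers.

rank→(start, suffix):
  0 → (0, 'abaccbaccccbcbc')
  1 → (2, 'accbaccccbcbc')
  2 → (6, 'accccbcbc')
  3 → (1, 'baccbaccccbcbc')
  4 → (5, 'baccccbcbc')
  5 → (13, 'bc')
  6 → (11, 'bcbc')
  7 → (14, 'c')
  8 → (4, 'cbaccccbcbc')
  9 → (12, 'cbc')
  10 → (10, 'cbcbc')
  11 → (3, 'ccbaccccbcbc')
  12 → (9, 'ccbcbc')
  13 → (8, 'cccbcbc')
  14 → (7, 'ccccbcbc')

[0, 2, 6, 1, 5, 13, 11, 14, 4, 12, 10, 3, 9, 8, 7]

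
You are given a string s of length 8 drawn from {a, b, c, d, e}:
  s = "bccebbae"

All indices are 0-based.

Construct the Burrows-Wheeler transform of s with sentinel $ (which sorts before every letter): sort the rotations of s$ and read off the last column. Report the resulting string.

rank  rotation   last
    0  $bccebbae  e
    1  ae$bccebb  b
    2  bae$bcceb  b
    3  bbae$bcce  e
    4  bccebbae$  $
    5  ccebbae$b  b
    6  cebbae$bc  c
    7  e$bccebba  a
    8  ebbae$bcc  c

ebbe$bcac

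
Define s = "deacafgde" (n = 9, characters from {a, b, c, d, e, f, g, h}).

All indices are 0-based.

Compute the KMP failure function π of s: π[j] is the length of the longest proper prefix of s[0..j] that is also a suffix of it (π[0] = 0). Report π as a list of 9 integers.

[0, 0, 0, 0, 0, 0, 0, 1, 2]

π[0] = 0
j=1 s[j]='e': π[1]=0 (border '')
j=2 s[j]='a': π[2]=0 (border '')
j=3 s[j]='c': π[3]=0 (border '')
j=4 s[j]='a': π[4]=0 (border '')
j=5 s[j]='f': π[5]=0 (border '')
j=6 s[j]='g': π[6]=0 (border '')
j=7 s[j]='d': π[7]=1 (border 'd')
j=8 s[j]='e': π[8]=2 (border 'de')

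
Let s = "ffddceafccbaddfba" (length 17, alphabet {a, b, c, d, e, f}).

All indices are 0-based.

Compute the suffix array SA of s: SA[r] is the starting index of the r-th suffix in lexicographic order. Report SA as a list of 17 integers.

[16, 11, 6, 15, 10, 9, 8, 4, 3, 2, 12, 13, 5, 14, 7, 1, 0]

rank | idx | suffix
   0 |  16 | a
   1 |  11 | addfba
   2 |   6 | afccbaddfba
   3 |  15 | ba
   4 |  10 | baddfba
   5 |   9 | cbaddfba
   6 |   8 | ccbaddfba
   7 |   4 | ceafccbaddfba
   8 |   3 | dceafccbaddfba
   9 |   2 | ddceafccbaddfba
  10 |  12 | ddfba
  11 |  13 | dfba
  12 |   5 | eafccbaddfba
  13 |  14 | fba
  14 |   7 | fccbaddfba
  15 |   1 | fddceafccbaddfba
  16 |   0 | ffddceafccbaddfba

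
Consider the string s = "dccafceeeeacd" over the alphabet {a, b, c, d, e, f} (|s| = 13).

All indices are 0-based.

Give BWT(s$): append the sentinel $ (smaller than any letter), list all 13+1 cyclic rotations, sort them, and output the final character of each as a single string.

deccdafc$eeeca

rank  rotation        last
    0  $dccafceeeeacd  d
    1  acd$dccafceeee  e
    2  afceeeeacd$dcc  c
    3  cafceeeeacd$dc  c
    4  ccafceeeeacd$d  d
    5  cd$dccafceeeea  a
    6  ceeeeacd$dccaf  f
    7  d$dccafceeeeac  c
    8  dccafceeeeacd$  $
    9  eacd$dccafceee  e
   10  eeacd$dccafcee  e
   11  eeeacd$dccafce  e
   12  eeeeacd$dccafc  c
   13  fceeeeacd$dcca  a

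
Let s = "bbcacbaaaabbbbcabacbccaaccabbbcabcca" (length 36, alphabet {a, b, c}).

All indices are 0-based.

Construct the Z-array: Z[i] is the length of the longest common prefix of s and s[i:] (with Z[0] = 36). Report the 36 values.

Z[0]=36
i=1: outside box; Z[1]=1 extend→box=[1,2)
i=2: outside box; Z[2]=0
i=3: outside box; Z[3]=0
i=4: outside box; Z[4]=0
i=5: outside box; Z[5]=1 extend→box=[5,6)
i=6: outside box; Z[6]=0
i=7: outside box; Z[7]=0
i=8: outside box; Z[8]=0
i=9: outside box; Z[9]=0
i=10: outside box; Z[10]=2 extend→box=[10,12)
i=11: min(r-i=1, Z[1]=1)=1; Z[11]=2 extend→box=[11,13)
i=12: min(r-i=1, Z[1]=1)=1; Z[12]=4 extend→box=[12,16)
i=13: min(r-i=3, Z[1]=1)=1; Z[13]=1
i=14: min(r-i=2, Z[2]=0)=0; Z[14]=0
i=15: min(r-i=1, Z[3]=0)=0; Z[15]=0
i=16: outside box; Z[16]=1 extend→box=[16,17)
i=17: outside box; Z[17]=0
i=18: outside box; Z[18]=0
i=19: outside box; Z[19]=1 extend→box=[19,20)
i=20: outside box; Z[20]=0
i=21: outside box; Z[21]=0
i=22: outside box; Z[22]=0
i=23: outside box; Z[23]=0
i=24: outside box; Z[24]=0
i=25: outside box; Z[25]=0
i=26: outside box; Z[26]=0
i=27: outside box; Z[27]=2 extend→box=[27,29)
i=28: min(r-i=1, Z[1]=1)=1; Z[28]=4 extend→box=[28,32)
i=29: min(r-i=3, Z[1]=1)=1; Z[29]=1
i=30: min(r-i=2, Z[2]=0)=0; Z[30]=0
i=31: min(r-i=1, Z[3]=0)=0; Z[31]=0
i=32: outside box; Z[32]=1 extend→box=[32,33)
i=33: outside box; Z[33]=0
i=34: outside box; Z[34]=0
i=35: outside box; Z[35]=0

[36, 1, 0, 0, 0, 1, 0, 0, 0, 0, 2, 2, 4, 1, 0, 0, 1, 0, 0, 1, 0, 0, 0, 0, 0, 0, 0, 2, 4, 1, 0, 0, 1, 0, 0, 0]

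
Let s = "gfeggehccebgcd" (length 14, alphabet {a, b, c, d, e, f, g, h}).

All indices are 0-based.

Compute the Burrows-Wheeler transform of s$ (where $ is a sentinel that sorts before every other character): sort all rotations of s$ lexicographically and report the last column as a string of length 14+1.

rank  rotation         last
    0  $gfeggehccebgcd  d
    1  bgcd$gfeggehcce  e
    2  ccebgcd$gfeggeh  h
    3  cd$gfeggehccebg  g
    4  cebgcd$gfeggehc  c
    5  d$gfeggehccebgc  c
    6  ebgcd$gfeggehcc  c
    7  eggehccebgcd$gf  f
    8  ehccebgcd$gfegg  g
    9  feggehccebgcd$g  g
   10  gcd$gfeggehcceb  b
   11  gehccebgcd$gfeg  g
   12  gfeggehccebgcd$  $
   13  ggehccebgcd$gfe  e
   14  hccebgcd$gfegge  e

dehgcccfggbg$ee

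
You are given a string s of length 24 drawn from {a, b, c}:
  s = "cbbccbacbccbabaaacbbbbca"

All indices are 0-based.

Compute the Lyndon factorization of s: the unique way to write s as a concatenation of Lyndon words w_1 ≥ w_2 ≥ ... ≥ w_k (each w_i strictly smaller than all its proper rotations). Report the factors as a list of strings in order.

["c", "bbcc", "b", "acbccb", "ab", "aaacbbbbc", "a"]

emit factor 1: 'c' (i=0, period=1)
emit factor 2: 'bbcc' (i=1, period=4)
emit factor 3: 'b' (i=5, period=1)
emit factor 4: 'acbccb' (i=6, period=6)
emit factor 5: 'ab' (i=12, period=2)
emit factor 6: 'aaacbbbbc' (i=14, period=9)
emit factor 7: 'a' (i=23, period=1)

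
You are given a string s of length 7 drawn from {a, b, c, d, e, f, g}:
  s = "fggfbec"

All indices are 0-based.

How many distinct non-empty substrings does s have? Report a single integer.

26

rank→(start, suffix):
  0 → (4, 'bec')
  1 → (6, 'c')
  2 → (5, 'ec')
  3 → (3, 'fbec')
  4 → (0, 'fggfbec')
  5 → (2, 'gfbec')
  6 → (1, 'ggfbec')

SA = [4, 6, 5, 3, 0, 2, 1]
i: (SA[i-1],SA[i]) lcp shared
  1: (4,6) 0 ''
  2: (6,5) 0 ''
  3: (5,3) 0 ''
  4: (3,0) 1 'f'
  5: (0,2) 0 ''
  6: (2,1) 1 'g'

n(n+1)/2 = 7·8/2 = 28
Σ LCP = 0 + 0 + 0 + 0 + 1 + 0 + 1 = 2
distinct = 28 − 2 = 26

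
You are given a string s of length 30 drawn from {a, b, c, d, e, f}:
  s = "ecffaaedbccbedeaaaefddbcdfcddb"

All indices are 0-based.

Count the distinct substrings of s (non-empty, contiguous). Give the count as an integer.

429

rank→(start, suffix):
  0 → (15, 'aaaefddbcdfcddb')
  1 → (4, 'aaedbccbedeaaaefddbcdfcddb')
  2 → (16, 'aaefddbcdfcddb')
  3 → (5, 'aedbccbedeaaaefddbcdfcddb')
  4 → (17, 'aefddbcdfcddb')
  5 → (29, 'b')
  6 → (8, 'bccbedeaaaefddbcdfcddb')
  7 → (22, 'bcdfcddb')
  8 → (11, 'bedeaaaefddbcdfcddb')
  9 → (10, 'cbedeaaaefddbcdfcddb')
  10 → (9, 'ccbedeaaaefddbcdfcddb')
  11 → (26, 'cddb')
  12 → (23, 'cdfcddb')
  13 → (1, 'cffaaedbccbedeaaaefddbcdfcddb')
  14 → (28, 'db')
  15 → (7, 'dbccbedeaaaefddbcdfcddb')
  16 → (21, 'dbcdfcddb')
  17 → (27, 'ddb')
  18 → (20, 'ddbcdfcddb')
  19 → (13, 'deaaaefddbcdfcddb')
  20 → (24, 'dfcddb')
  21 → (14, 'eaaaefddbcdfcddb')
  22 → (0, 'ecffaaedbccbedeaaaefddbcdfcddb')
  23 → (6, 'edbccbedeaaaefddbcdfcddb')
  24 → (12, 'edeaaaefddbcdfcddb')
  25 → (18, 'efddbcdfcddb')
  26 → (3, 'faaedbccbedeaaaefddbcdfcddb')
  27 → (25, 'fcddb')
  28 → (19, 'fddbcdfcddb')
  29 → (2, 'ffaaedbccbedeaaaefddbcdfcddb')

SA = [15, 4, 16, 5, 17, 29, 8, 22, 11, 10, 9, 26, 23, 1, 28, 7, 21, 27, 20, 13, 24, 14, 0, 6, 12, 18, 3, 25, 19, 2]
rank  pair      lcp
   1  s[15:],s[4:]  2  'aa'
   2  s[4:],s[16:]  3  'aae'
   3  s[16:],s[5:]  1  'a'
   4  s[5:],s[17:]  2  'ae'
   5  s[17:],s[29:]  0  ''
   6  s[29:],s[8:]  1  'b'
   7  s[8:],s[22:]  2  'bc'
   8  s[22:],s[11:]  1  'b'
   9  s[11:],s[10:]  0  ''
  10  s[10:],s[9:]  1  'c'
  11  s[9:],s[26:]  1  'c'
  12  s[26:],s[23:]  2  'cd'
  13  s[23:],s[1:]  1  'c'
  14  s[1:],s[28:]  0  ''
  15  s[28:],s[7:]  2  'db'
  16  s[7:],s[21:]  3  'dbc'
  17  s[21:],s[27:]  1  'd'
  18  s[27:],s[20:]  3  'ddb'
  19  s[20:],s[13:]  1  'd'
  20  s[13:],s[24:]  1  'd'
  21  s[24:],s[14:]  0  ''
  22  s[14:],s[0:]  1  'e'
  23  s[0:],s[6:]  1  'e'
  24  s[6:],s[12:]  2  'ed'
  25  s[12:],s[18:]  1  'e'
  26  s[18:],s[3:]  0  ''
  27  s[3:],s[25:]  1  'f'
  28  s[25:],s[19:]  1  'f'
  29  s[19:],s[2:]  1  'f'

n(n+1)/2 = 30·31/2 = 465
Σ LCP = 0 + 2 + 3 + 1 + 2 + 0 + 1 + 2 + 1 + 0 + 1 + 1 + 2 + 1 + 0 + 2 + 3 + 1 + 3 + 1 + 1 + 0 + 1 + 1 + 2 + 1 + 0 + 1 + 1 + 1 = 36
distinct = 465 − 36 = 429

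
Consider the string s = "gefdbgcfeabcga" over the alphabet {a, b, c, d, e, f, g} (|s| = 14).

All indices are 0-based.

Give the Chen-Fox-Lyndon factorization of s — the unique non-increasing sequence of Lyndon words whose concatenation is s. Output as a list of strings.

emit factor 1: 'g' (i=0, period=1)
emit factor 2: 'ef' (i=1, period=2)
emit factor 3: 'd' (i=3, period=1)
emit factor 4: 'bgcfe' (i=4, period=5)
emit factor 5: 'abcg' (i=9, period=4)
emit factor 6: 'a' (i=13, period=1)

["g", "ef", "d", "bgcfe", "abcg", "a"]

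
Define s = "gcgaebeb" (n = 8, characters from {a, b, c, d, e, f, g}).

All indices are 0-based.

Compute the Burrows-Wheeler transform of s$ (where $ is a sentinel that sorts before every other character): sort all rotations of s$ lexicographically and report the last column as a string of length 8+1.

rank  rotation   last
    0  $gcgaebeb  b
    1  aebeb$gcg  g
    2  b$gcgaebe  e
    3  beb$gcgae  e
    4  cgaebeb$g  g
    5  eb$gcgaeb  b
    6  ebeb$gcga  a
    7  gaebeb$gc  c
    8  gcgaebeb$  $

bgeegbac$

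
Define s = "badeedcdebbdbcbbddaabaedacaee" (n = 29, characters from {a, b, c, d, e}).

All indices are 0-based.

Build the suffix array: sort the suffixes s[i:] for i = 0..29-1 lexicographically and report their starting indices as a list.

rank→(start, suffix):
  0 → (18, 'aabaedacaee')
  1 → (19, 'abaedacaee')
  2 → (24, 'acaee')
  3 → (1, 'adeedcdebbdbcbbddaabaedacaee')
  4 → (21, 'aedacaee')
  5 → (26, 'aee')
  6 → (0, 'badeedcdebbdbcbbddaabaedacaee')
  7 → (20, 'baedacaee')
  8 → (9, 'bbdbcbbddaabaedacaee')
  9 → (14, 'bbddaabaedacaee')
  10 → (12, 'bcbbddaabaedacaee')
  11 → (10, 'bdbcbbddaabaedacaee')
  12 → (15, 'bddaabaedacaee')
  13 → (25, 'caee')
  14 → (13, 'cbbddaabaedacaee')
  15 → (6, 'cdebbdbcbbddaabaedacaee')
  16 → (17, 'daabaedacaee')
  17 → (23, 'dacaee')
  18 → (11, 'dbcbbddaabaedacaee')
  19 → (5, 'dcdebbdbcbbddaabaedacaee')
  20 → (16, 'ddaabaedacaee')
  21 → (7, 'debbdbcbbddaabaedacaee')
  22 → (2, 'deedcdebbdbcbbddaabaedacaee')
  23 → (28, 'e')
  24 → (8, 'ebbdbcbbddaabaedacaee')
  25 → (22, 'edacaee')
  26 → (4, 'edcdebbdbcbbddaabaedacaee')
  27 → (27, 'ee')
  28 → (3, 'eedcdebbdbcbbddaabaedacaee')

[18, 19, 24, 1, 21, 26, 0, 20, 9, 14, 12, 10, 15, 25, 13, 6, 17, 23, 11, 5, 16, 7, 2, 28, 8, 22, 4, 27, 3]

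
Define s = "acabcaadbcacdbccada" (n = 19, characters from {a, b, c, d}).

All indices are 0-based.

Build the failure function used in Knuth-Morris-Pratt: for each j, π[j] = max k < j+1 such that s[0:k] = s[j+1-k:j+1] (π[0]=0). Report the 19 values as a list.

π[0] = 0
j=1 s[j]='c': π[1]=0 (border '')
j=2 s[j]='a': π[2]=1 (border 'a')
j=3 s[j]='b': k: 1→0; π[3]=0 (border '')
j=4 s[j]='c': π[4]=0 (border '')
j=5 s[j]='a': π[5]=1 (border 'a')
j=6 s[j]='a': k: 1→0; π[6]=1 (border 'a')
j=7 s[j]='d': k: 1→0; π[7]=0 (border '')
j=8 s[j]='b': π[8]=0 (border '')
j=9 s[j]='c': π[9]=0 (border '')
j=10 s[j]='a': π[10]=1 (border 'a')
j=11 s[j]='c': π[11]=2 (border 'ac')
j=12 s[j]='d': k: 2→0; π[12]=0 (border '')
j=13 s[j]='b': π[13]=0 (border '')
j=14 s[j]='c': π[14]=0 (border '')
j=15 s[j]='c': π[15]=0 (border '')
j=16 s[j]='a': π[16]=1 (border 'a')
j=17 s[j]='d': k: 1→0; π[17]=0 (border '')
j=18 s[j]='a': π[18]=1 (border 'a')

[0, 0, 1, 0, 0, 1, 1, 0, 0, 0, 1, 2, 0, 0, 0, 0, 1, 0, 1]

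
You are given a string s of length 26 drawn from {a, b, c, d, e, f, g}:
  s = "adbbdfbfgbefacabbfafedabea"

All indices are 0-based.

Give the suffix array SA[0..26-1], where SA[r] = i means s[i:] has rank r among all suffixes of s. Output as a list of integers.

rank | idx | suffix
   0 |  25 | a
   1 |  14 | abbfafedabea
   2 |  22 | abea
   3 |  12 | acabbfafedabea
   4 |   0 | adbbdfbfgbefacabbfafedabea
   5 |  18 | afedabea
   6 |   2 | bbdfbfgbefacabbfafedabea
   7 |  15 | bbfafedabea
   8 |   3 | bdfbfgbefacabbfafedabea
   9 |  23 | bea
  10 |   9 | befacabbfafedabea
  11 |  16 | bfafedabea
  12 |   6 | bfgbefacabbfafedabea
  13 |  13 | cabbfafedabea
  14 |  21 | dabea
  15 |   1 | dbbdfbfgbefacabbfafedabea
  16 |   4 | dfbfgbefacabbfafedabea
  17 |  24 | ea
  18 |  20 | edabea
  19 |  10 | efacabbfafedabea
  20 |  11 | facabbfafedabea
  21 |  17 | fafedabea
  22 |   5 | fbfgbefacabbfafedabea
  23 |  19 | fedabea
  24 |   7 | fgbefacabbfafedabea
  25 |   8 | gbefacabbfafedabea

[25, 14, 22, 12, 0, 18, 2, 15, 3, 23, 9, 16, 6, 13, 21, 1, 4, 24, 20, 10, 11, 17, 5, 19, 7, 8]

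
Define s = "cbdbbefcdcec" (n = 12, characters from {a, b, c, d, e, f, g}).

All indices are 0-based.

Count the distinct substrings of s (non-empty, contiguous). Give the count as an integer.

rank→(start, suffix):
  0 → (3, 'bbefcdcec')
  1 → (1, 'bdbbefcdcec')
  2 → (4, 'befcdcec')
  3 → (11, 'c')
  4 → (0, 'cbdbbefcdcec')
  5 → (7, 'cdcec')
  6 → (9, 'cec')
  7 → (2, 'dbbefcdcec')
  8 → (8, 'dcec')
  9 → (10, 'ec')
  10 → (5, 'efcdcec')
  11 → (6, 'fcdcec')

SA = [3, 1, 4, 11, 0, 7, 9, 2, 8, 10, 5, 6]
[i] adj suffixes → lcp
  [1] 3/1 → 1 ('b')
  [2] 1/4 → 1 ('b')
  [3] 4/11 → 0 ('')
  [4] 11/0 → 1 ('c')
  [5] 0/7 → 1 ('c')
  [6] 7/9 → 1 ('c')
  [7] 9/2 → 0 ('')
  [8] 2/8 → 1 ('d')
  [9] 8/10 → 0 ('')
  [10] 10/5 → 1 ('e')
  [11] 5/6 → 0 ('')

n(n+1)/2 = 12·13/2 = 78
Σ LCP = 0 + 1 + 1 + 0 + 1 + 1 + 1 + 0 + 1 + 0 + 1 + 0 = 7
distinct = 78 − 7 = 71

71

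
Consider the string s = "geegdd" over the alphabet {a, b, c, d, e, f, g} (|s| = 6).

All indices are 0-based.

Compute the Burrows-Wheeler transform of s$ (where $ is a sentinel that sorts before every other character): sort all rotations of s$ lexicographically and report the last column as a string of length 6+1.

ddggee$

rank  rotation last
    0  $geegdd  d
    1  d$geegd  d
    2  dd$geeg  g
    3  eegdd$g  g
    4  egdd$ge  e
    5  gdd$gee  e
    6  geegdd$  $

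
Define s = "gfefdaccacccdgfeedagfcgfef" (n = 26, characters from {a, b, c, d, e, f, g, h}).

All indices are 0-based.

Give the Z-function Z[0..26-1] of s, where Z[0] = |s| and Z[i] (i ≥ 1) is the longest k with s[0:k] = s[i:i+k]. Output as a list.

Z[0]=26
i=1: fresh scan; Z[1]=0
i=2: fresh scan; Z[2]=0
i=3: fresh scan; Z[3]=0
i=4: fresh scan; Z[4]=0
i=5: fresh scan; Z[5]=0
i=6: fresh scan; Z[6]=0
i=7: fresh scan; Z[7]=0
i=8: fresh scan; Z[8]=0
i=9: fresh scan; Z[9]=0
i=10: fresh scan; Z[10]=0
i=11: fresh scan; Z[11]=0
i=12: fresh scan; Z[12]=0
i=13: fresh scan; Z[13]=3 scan→box=[13,16)
i=14: min(r-i=2, Z[1]=0)=0; Z[14]=0
i=15: min(r-i=1, Z[2]=0)=0; Z[15]=0
i=16: fresh scan; Z[16]=0
i=17: fresh scan; Z[17]=0
i=18: fresh scan; Z[18]=0
i=19: fresh scan; Z[19]=2 scan→box=[19,21)
i=20: min(r-i=1, Z[1]=0)=0; Z[20]=0
i=21: fresh scan; Z[21]=0
i=22: fresh scan; Z[22]=4 scan→box=[22,26)
i=23: min(r-i=3, Z[1]=0)=0; Z[23]=0
i=24: min(r-i=2, Z[2]=0)=0; Z[24]=0
i=25: min(r-i=1, Z[3]=0)=0; Z[25]=0

[26, 0, 0, 0, 0, 0, 0, 0, 0, 0, 0, 0, 0, 3, 0, 0, 0, 0, 0, 2, 0, 0, 4, 0, 0, 0]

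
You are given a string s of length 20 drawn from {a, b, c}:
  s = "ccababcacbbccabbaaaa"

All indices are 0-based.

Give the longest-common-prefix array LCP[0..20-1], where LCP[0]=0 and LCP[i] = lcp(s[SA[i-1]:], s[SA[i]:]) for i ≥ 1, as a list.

sorted suffixes:
  #0 SA[0]=19  'a'
  #1 SA[1]=18  'aa'
  #2 SA[2]=17  'aaa'
  #3 SA[3]=16  'aaaa'
  #4 SA[4]=2  'ababcacbbccabbaaaa'
  #5 SA[5]=13  'abbaaaa'
  #6 SA[6]=4  'abcacbbccabbaaaa'
  #7 SA[7]=7  'acbbccabbaaaa'
  #8 SA[8]=15  'baaaa'
  #9 SA[9]=3  'babcacbbccabbaaaa'
  #10 SA[10]=14  'bbaaaa'
  #11 SA[11]=9  'bbccabbaaaa'
  #12 SA[12]=5  'bcacbbccabbaaaa'
  #13 SA[13]=10  'bccabbaaaa'
  #14 SA[14]=1  'cababcacbbccabbaaaa'
  #15 SA[15]=12  'cabbaaaa'
  #16 SA[16]=6  'cacbbccabbaaaa'
  #17 SA[17]=8  'cbbccabbaaaa'
  #18 SA[18]=0  'ccababcacbbccabbaaaa'
  #19 SA[19]=11  'ccabbaaaa'

SA = [19, 18, 17, 16, 2, 13, 4, 7, 15, 3, 14, 9, 5, 10, 1, 12, 6, 8, 0, 11]
[i] adj suffixes → lcp
  [1] 19/18 → 1 ('a')
  [2] 18/17 → 2 ('aa')
  [3] 17/16 → 3 ('aaa')
  [4] 16/2 → 1 ('a')
  [5] 2/13 → 2 ('ab')
  [6] 13/4 → 2 ('ab')
  [7] 4/7 → 1 ('a')
  [8] 7/15 → 0 ('')
  [9] 15/3 → 2 ('ba')
  [10] 3/14 → 1 ('b')
  [11] 14/9 → 2 ('bb')
  [12] 9/5 → 1 ('b')
  [13] 5/10 → 2 ('bc')
  [14] 10/1 → 0 ('')
  [15] 1/12 → 3 ('cab')
  [16] 12/6 → 2 ('ca')
  [17] 6/8 → 1 ('c')
  [18] 8/0 → 1 ('c')
  [19] 0/11 → 4 ('ccab')

[0, 1, 2, 3, 1, 2, 2, 1, 0, 2, 1, 2, 1, 2, 0, 3, 2, 1, 1, 4]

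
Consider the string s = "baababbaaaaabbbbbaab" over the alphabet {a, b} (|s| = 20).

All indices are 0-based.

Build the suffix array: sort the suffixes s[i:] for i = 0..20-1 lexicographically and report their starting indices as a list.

[7, 8, 9, 17, 1, 10, 18, 2, 4, 11, 19, 6, 16, 0, 3, 5, 15, 14, 13, 12]

sorted suffixes:
  #0 SA[0]=7  'aaaaabbbbbaab'
  #1 SA[1]=8  'aaaabbbbbaab'
  #2 SA[2]=9  'aaabbbbbaab'
  #3 SA[3]=17  'aab'
  #4 SA[4]=1  'aababbaaaaabbbbbaab'
  #5 SA[5]=10  'aabbbbbaab'
  #6 SA[6]=18  'ab'
  #7 SA[7]=2  'ababbaaaaabbbbbaab'
  #8 SA[8]=4  'abbaaaaabbbbbaab'
  #9 SA[9]=11  'abbbbbaab'
  #10 SA[10]=19  'b'
  #11 SA[11]=6  'baaaaabbbbbaab'
  #12 SA[12]=16  'baab'
  #13 SA[13]=0  'baababbaaaaabbbbbaab'
  #14 SA[14]=3  'babbaaaaabbbbbaab'
  #15 SA[15]=5  'bbaaaaabbbbbaab'
  #16 SA[16]=15  'bbaab'
  #17 SA[17]=14  'bbbaab'
  #18 SA[18]=13  'bbbbaab'
  #19 SA[19]=12  'bbbbbaab'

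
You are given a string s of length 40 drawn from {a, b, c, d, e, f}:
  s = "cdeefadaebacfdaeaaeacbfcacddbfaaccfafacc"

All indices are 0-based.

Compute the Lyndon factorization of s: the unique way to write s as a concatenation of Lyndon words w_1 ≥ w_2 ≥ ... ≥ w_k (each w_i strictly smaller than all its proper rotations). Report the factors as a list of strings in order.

["cdeef", "adaeb", "acfdae", "aaeacbfcacddbf", "aaccfafacc"]

emit factor 1: 'cdeef' (i=0, period=5)
emit factor 2: 'adaeb' (i=5, period=5)
emit factor 3: 'acfdae' (i=10, period=6)
emit factor 4: 'aaeacbfcacddbf' (i=16, period=14)
emit factor 5: 'aaccfafacc' (i=30, period=10)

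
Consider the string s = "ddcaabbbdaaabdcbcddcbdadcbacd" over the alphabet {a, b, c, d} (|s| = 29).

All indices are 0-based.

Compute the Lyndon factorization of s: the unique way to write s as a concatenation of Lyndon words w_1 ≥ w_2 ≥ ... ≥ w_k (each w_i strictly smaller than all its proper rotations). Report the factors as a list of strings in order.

["d", "d", "c", "aabbbd", "aaabdcbcddcbdadcbacd"]

emit factor 1: 'd' (i=0, period=1)
emit factor 2: 'd' (i=1, period=1)
emit factor 3: 'c' (i=2, period=1)
emit factor 4: 'aabbbd' (i=3, period=6)
emit factor 5: 'aaabdcbcddcbdadcbacd' (i=9, period=20)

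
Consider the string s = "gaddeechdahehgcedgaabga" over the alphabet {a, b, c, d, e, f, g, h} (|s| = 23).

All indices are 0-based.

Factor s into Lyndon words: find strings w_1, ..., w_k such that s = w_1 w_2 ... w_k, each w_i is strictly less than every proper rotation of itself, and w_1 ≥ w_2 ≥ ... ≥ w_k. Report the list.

emit factor 1: 'g' (i=0, period=1)
emit factor 2: 'addeechdahehgcedg' (i=1, period=17)
emit factor 3: 'aabg' (i=18, period=4)
emit factor 4: 'a' (i=22, period=1)

["g", "addeechdahehgcedg", "aabg", "a"]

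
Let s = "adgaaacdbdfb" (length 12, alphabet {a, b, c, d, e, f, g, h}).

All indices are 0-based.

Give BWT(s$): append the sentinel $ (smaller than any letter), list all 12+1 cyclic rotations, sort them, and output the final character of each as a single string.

rank  rotation       last
    0  $adgaaacdbdfb  b
    1  aaacdbdfb$adg  g
    2  aacdbdfb$adga  a
    3  acdbdfb$adgaa  a
    4  adgaaacdbdfb$  $
    5  b$adgaaacdbdf  f
    6  bdfb$adgaaacd  d
    7  cdbdfb$adgaaa  a
    8  dbdfb$adgaaac  c
    9  dfb$adgaaacdb  b
   10  dgaaacdbdfb$a  a
   11  fb$adgaaacdbd  d
   12  gaaacdbdfb$ad  d

bgaa$fdacbadd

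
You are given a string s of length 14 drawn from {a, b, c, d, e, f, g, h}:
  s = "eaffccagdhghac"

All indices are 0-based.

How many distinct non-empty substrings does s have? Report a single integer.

98

rank | idx | suffix
   0 |  12 | ac
   1 |   1 | affccagdhghac
   2 |   6 | agdhghac
   3 |  13 | c
   4 |   5 | cagdhghac
   5 |   4 | ccagdhghac
   6 |   8 | dhghac
   7 |   0 | eaffccagdhghac
   8 |   3 | fccagdhghac
   9 |   2 | ffccagdhghac
  10 |   7 | gdhghac
  11 |  10 | ghac
  12 |  11 | hac
  13 |   9 | hghac

SA = [12, 1, 6, 13, 5, 4, 8, 0, 3, 2, 7, 10, 11, 9]
rank  pair      lcp
   1  s[12:],s[1:]  1  'a'
   2  s[1:],s[6:]  1  'a'
   3  s[6:],s[13:]  0  ''
   4  s[13:],s[5:]  1  'c'
   5  s[5:],s[4:]  1  'c'
   6  s[4:],s[8:]  0  ''
   7  s[8:],s[0:]  0  ''
   8  s[0:],s[3:]  0  ''
   9  s[3:],s[2:]  1  'f'
  10  s[2:],s[7:]  0  ''
  11  s[7:],s[10:]  1  'g'
  12  s[10:],s[11:]  0  ''
  13  s[11:],s[9:]  1  'h'

n(n+1)/2 = 14·15/2 = 105
Σ LCP = 0 + 1 + 1 + 0 + 1 + 1 + 0 + 0 + 0 + 1 + 0 + 1 + 0 + 1 = 7
distinct = 105 − 7 = 98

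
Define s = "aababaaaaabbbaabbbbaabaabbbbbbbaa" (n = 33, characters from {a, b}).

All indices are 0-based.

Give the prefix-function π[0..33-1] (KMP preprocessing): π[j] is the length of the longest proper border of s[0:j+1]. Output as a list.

π[0] = 0
j=1 s[j]='a': π[1]=1 (border 'a')
j=2 s[j]='b': k: 1→0; π[2]=0 (border '')
j=3 s[j]='a': π[3]=1 (border 'a')
j=4 s[j]='b': k: 1→0; π[4]=0 (border '')
j=5 s[j]='a': π[5]=1 (border 'a')
j=6 s[j]='a': π[6]=2 (border 'aa')
j=7 s[j]='a': k: 2→1; π[7]=2 (border 'aa')
j=8 s[j]='a': k: 2→1; π[8]=2 (border 'aa')
j=9 s[j]='a': k: 2→1; π[9]=2 (border 'aa')
j=10 s[j]='b': π[10]=3 (border 'aab')
j=11 s[j]='b': k: 3→0; π[11]=0 (border '')
j=12 s[j]='b': π[12]=0 (border '')
j=13 s[j]='a': π[13]=1 (border 'a')
j=14 s[j]='a': π[14]=2 (border 'aa')
j=15 s[j]='b': π[15]=3 (border 'aab')
j=16 s[j]='b': k: 3→0; π[16]=0 (border '')
j=17 s[j]='b': π[17]=0 (border '')
j=18 s[j]='b': π[18]=0 (border '')
j=19 s[j]='a': π[19]=1 (border 'a')
j=20 s[j]='a': π[20]=2 (border 'aa')
j=21 s[j]='b': π[21]=3 (border 'aab')
j=22 s[j]='a': π[22]=4 (border 'aaba')
j=23 s[j]='a': k: 4→1; π[23]=2 (border 'aa')
j=24 s[j]='b': π[24]=3 (border 'aab')
j=25 s[j]='b': k: 3→0; π[25]=0 (border '')
j=26 s[j]='b': π[26]=0 (border '')
j=27 s[j]='b': π[27]=0 (border '')
j=28 s[j]='b': π[28]=0 (border '')
j=29 s[j]='b': π[29]=0 (border '')
j=30 s[j]='b': π[30]=0 (border '')
j=31 s[j]='a': π[31]=1 (border 'a')
j=32 s[j]='a': π[32]=2 (border 'aa')

[0, 1, 0, 1, 0, 1, 2, 2, 2, 2, 3, 0, 0, 1, 2, 3, 0, 0, 0, 1, 2, 3, 4, 2, 3, 0, 0, 0, 0, 0, 0, 1, 2]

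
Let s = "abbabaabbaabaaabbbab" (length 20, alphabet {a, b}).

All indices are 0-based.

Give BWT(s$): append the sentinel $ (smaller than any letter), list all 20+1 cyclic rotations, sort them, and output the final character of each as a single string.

rank  rotation               last
    0  $abbabaabbaabaaabbbab  b
    1  aaabbbab$abbabaabbaab  b
    2  aabaaabbbab$abbabaabb  b
    3  aabbaabaaabbbab$abbab  b
    4  aabbbab$abbabaabbaaba  a
    5  ab$abbabaabbaabaaabbb  b
    6  abaaabbbab$abbabaabba  a
    7  abaabbaabaaabbbab$abb  b
    8  abbaabaaabbbab$abbaba  a
    9  abbabaabbaabaaabbbab$  $
   10  abbbab$abbabaabbaabaa  a
   11  b$abbabaabbaabaaabbba  a
   12  baaabbbab$abbabaabbaa  a
   13  baabaaabbbab$abbabaab  b
   14  baabbaabaaabbbab$abba  a
   15  bab$abbabaabbaabaaabb  b
   16  babaabbaabaaabbbab$ab  b
   17  bbaabaaabbbab$abbabaa  a
   18  bbab$abbabaabbaabaaab  b
   19  bbabaabbaabaaabbbab$a  a
   20  bbbab$abbabaabbaabaaa  a

bbbbababa$aaababbabaa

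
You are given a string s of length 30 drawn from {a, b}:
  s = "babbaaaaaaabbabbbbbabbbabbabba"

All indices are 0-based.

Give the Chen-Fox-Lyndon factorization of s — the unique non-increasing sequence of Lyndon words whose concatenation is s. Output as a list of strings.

["b", "abb", "aaaaaaabbabbbbbabbbabbabb", "a"]

emit factor 1: 'b' (i=0, period=1)
emit factor 2: 'abb' (i=1, period=3)
emit factor 3: 'aaaaaaabbabbbbbabbbabbabb' (i=4, period=25)
emit factor 4: 'a' (i=29, period=1)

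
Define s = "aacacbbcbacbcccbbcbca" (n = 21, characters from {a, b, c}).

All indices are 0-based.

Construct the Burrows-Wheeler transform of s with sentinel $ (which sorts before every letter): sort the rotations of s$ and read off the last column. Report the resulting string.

rank  rotation                last
    0  $aacacbbcbacbcccbbcbca  a
    1  a$aacacbbcbacbcccbbcbc  c
    2  aacacbbcbacbcccbbcbca$  $
    3  acacbbcbacbcccbbcbca$a  a
    4  acbbcbacbcccbbcbca$aac  c
    5  acbcccbbcbca$aacacbbcb  b
    6  bacbcccbbcbca$aacacbbc  c
    7  bbcbacbcccbbcbca$aacac  c
    8  bbcbca$aacacbbcbacbccc  c
    9  bca$aacacbbcbacbcccbbc  c
   10  bcbacbcccbbcbca$aacacb  b
   11  bcbca$aacacbbcbacbcccb  b
   12  bcccbbcbca$aacacbbcbac  c
   13  ca$aacacbbcbacbcccbbcb  b
   14  cacbbcbacbcccbbcbca$aa  a
   15  cbacbcccbbcbca$aacacbb  b
   16  cbbcbacbcccbbcbca$aaca  a
   17  cbbcbca$aacacbbcbacbcc  c
   18  cbca$aacacbbcbacbcccbb  b
   19  cbcccbbcbca$aacacbbcba  a
   20  ccbbcbca$aacacbbcbacbc  c
   21  cccbbcbca$aacacbbcbacb  b

ac$acbccccbbcbabacbacb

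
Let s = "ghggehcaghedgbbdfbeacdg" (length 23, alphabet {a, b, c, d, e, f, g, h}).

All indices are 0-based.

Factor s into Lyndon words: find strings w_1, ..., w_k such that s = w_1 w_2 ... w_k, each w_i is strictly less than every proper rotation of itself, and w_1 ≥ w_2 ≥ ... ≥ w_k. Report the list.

["gh", "g", "g", "eh", "c", "aghedgbbdfbe", "acdg"]

emit factor 1: 'gh' (i=0, period=2)
emit factor 2: 'g' (i=2, period=1)
emit factor 3: 'g' (i=3, period=1)
emit factor 4: 'eh' (i=4, period=2)
emit factor 5: 'c' (i=6, period=1)
emit factor 6: 'aghedgbbdfbe' (i=7, period=12)
emit factor 7: 'acdg' (i=19, period=4)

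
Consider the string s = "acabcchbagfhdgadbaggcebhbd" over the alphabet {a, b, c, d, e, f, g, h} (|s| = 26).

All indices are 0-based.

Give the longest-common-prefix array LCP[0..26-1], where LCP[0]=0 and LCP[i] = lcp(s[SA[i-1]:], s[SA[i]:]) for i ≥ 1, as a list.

[0, 1, 1, 1, 2, 0, 3, 1, 1, 1, 0, 1, 1, 1, 0, 1, 1, 0, 0, 0, 1, 1, 1, 0, 2, 1]

sorted suffixes:
  #0 SA[0]=2  'abcchbagfhdgadbaggcebhbd'
  #1 SA[1]=0  'acabcchbagfhdgadbaggcebhbd'
  #2 SA[2]=14  'adbaggcebhbd'
  #3 SA[3]=8  'agfhdgadbaggcebhbd'
  #4 SA[4]=17  'aggcebhbd'
  #5 SA[5]=7  'bagfhdgadbaggcebhbd'
  #6 SA[6]=16  'baggcebhbd'
  #7 SA[7]=3  'bcchbagfhdgadbaggcebhbd'
  #8 SA[8]=24  'bd'
  #9 SA[9]=22  'bhbd'
  #10 SA[10]=1  'cabcchbagfhdgadbaggcebhbd'
  #11 SA[11]=4  'cchbagfhdgadbaggcebhbd'
  #12 SA[12]=20  'cebhbd'
  #13 SA[13]=5  'chbagfhdgadbaggcebhbd'
  #14 SA[14]=25  'd'
  #15 SA[15]=15  'dbaggcebhbd'
  #16 SA[16]=12  'dgadbaggcebhbd'
  #17 SA[17]=21  'ebhbd'
  #18 SA[18]=10  'fhdgadbaggcebhbd'
  #19 SA[19]=13  'gadbaggcebhbd'
  #20 SA[20]=19  'gcebhbd'
  #21 SA[21]=9  'gfhdgadbaggcebhbd'
  #22 SA[22]=18  'ggcebhbd'
  #23 SA[23]=6  'hbagfhdgadbaggcebhbd'
  #24 SA[24]=23  'hbd'
  #25 SA[25]=11  'hdgadbaggcebhbd'

SA = [2, 0, 14, 8, 17, 7, 16, 3, 24, 22, 1, 4, 20, 5, 25, 15, 12, 21, 10, 13, 19, 9, 18, 6, 23, 11]
[i] adj suffixes → lcp
  [1] 2/0 → 1 ('a')
  [2] 0/14 → 1 ('a')
  [3] 14/8 → 1 ('a')
  [4] 8/17 → 2 ('ag')
  [5] 17/7 → 0 ('')
  [6] 7/16 → 3 ('bag')
  [7] 16/3 → 1 ('b')
  [8] 3/24 → 1 ('b')
  [9] 24/22 → 1 ('b')
  [10] 22/1 → 0 ('')
  [11] 1/4 → 1 ('c')
  [12] 4/20 → 1 ('c')
  [13] 20/5 → 1 ('c')
  [14] 5/25 → 0 ('')
  [15] 25/15 → 1 ('d')
  [16] 15/12 → 1 ('d')
  [17] 12/21 → 0 ('')
  [18] 21/10 → 0 ('')
  [19] 10/13 → 0 ('')
  [20] 13/19 → 1 ('g')
  [21] 19/9 → 1 ('g')
  [22] 9/18 → 1 ('g')
  [23] 18/6 → 0 ('')
  [24] 6/23 → 2 ('hb')
  [25] 23/11 → 1 ('h')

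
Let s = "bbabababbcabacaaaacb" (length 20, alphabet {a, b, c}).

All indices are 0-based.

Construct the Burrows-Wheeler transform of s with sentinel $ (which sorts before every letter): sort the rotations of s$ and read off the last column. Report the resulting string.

rank  rotation               last
    0  $bbabababbcabacaaaacb  b
    1  aaaacb$bbabababbcabac  c
    2  aaacb$bbabababbcabaca  a
    3  aacb$bbabababbcabacaa  a
    4  abababbcabacaaaacb$bb  b
    5  ababbcabacaaaacb$bbab  b
    6  abacaaaacb$bbabababbc  c
    7  abbcabacaaaacb$bbabab  b
    8  acaaaacb$bbabababbcab  b
    9  acb$bbabababbcabacaaa  a
   10  b$bbabababbcabacaaaac  c
   11  babababbcabacaaaacb$b  b
   12  bababbcabacaaaacb$bba  a
   13  babbcabacaaaacb$bbaba  a
   14  bacaaaacb$bbabababbca  a
   15  bbabababbcabacaaaacb$  $
   16  bbcabacaaaacb$bbababa  a
   17  bcabacaaaacb$bbababab  b
   18  caaaacb$bbabababbcaba  a
   19  cabacaaaacb$bbabababb  b
   20  cb$bbabababbcabacaaaa  a

bcaabbcbbacbaaa$ababa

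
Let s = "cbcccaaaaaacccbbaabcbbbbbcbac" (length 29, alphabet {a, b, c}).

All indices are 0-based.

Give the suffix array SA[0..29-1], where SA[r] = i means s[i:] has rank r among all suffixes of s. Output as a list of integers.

rank→(start, suffix):
  0 → (5, 'aaaaaacccbbaabcbbbbbcbac')
  1 → (6, 'aaaaacccbbaabcbbbbbcbac')
  2 → (7, 'aaaacccbbaabcbbbbbcbac')
  3 → (8, 'aaacccbbaabcbbbbbcbac')
  4 → (16, 'aabcbbbbbcbac')
  5 → (9, 'aacccbbaabcbbbbbcbac')
  6 → (17, 'abcbbbbbcbac')
  7 → (27, 'ac')
  8 → (10, 'acccbbaabcbbbbbcbac')
  9 → (15, 'baabcbbbbbcbac')
  10 → (26, 'bac')
  11 → (14, 'bbaabcbbbbbcbac')
  12 → (20, 'bbbbbcbac')
  13 → (21, 'bbbbcbac')
  14 → (22, 'bbbcbac')
  15 → (23, 'bbcbac')
  16 → (24, 'bcbac')
  17 → (18, 'bcbbbbbcbac')
  18 → (1, 'bcccaaaaaacccbbaabcbbbbbcbac')
  19 → (28, 'c')
  20 → (4, 'caaaaaacccbbaabcbbbbbcbac')
  21 → (25, 'cbac')
  22 → (13, 'cbbaabcbbbbbcbac')
  23 → (19, 'cbbbbbcbac')
  24 → (0, 'cbcccaaaaaacccbbaabcbbbbbcbac')
  25 → (3, 'ccaaaaaacccbbaabcbbbbbcbac')
  26 → (12, 'ccbbaabcbbbbbcbac')
  27 → (2, 'cccaaaaaacccbbaabcbbbbbcbac')
  28 → (11, 'cccbbaabcbbbbbcbac')

[5, 6, 7, 8, 16, 9, 17, 27, 10, 15, 26, 14, 20, 21, 22, 23, 24, 18, 1, 28, 4, 25, 13, 19, 0, 3, 12, 2, 11]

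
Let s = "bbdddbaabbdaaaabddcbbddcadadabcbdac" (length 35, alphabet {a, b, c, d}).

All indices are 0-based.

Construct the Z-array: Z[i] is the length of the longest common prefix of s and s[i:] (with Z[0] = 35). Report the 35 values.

[35, 1, 0, 0, 0, 1, 0, 0, 3, 1, 0, 0, 0, 0, 0, 1, 0, 0, 0, 4, 1, 0, 0, 0, 0, 0, 0, 0, 0, 1, 0, 1, 0, 0, 0]

Z[0]=35
i=1: i≥r, start 0; Z[1]=1 scan→box=[1,2)
i=2: i≥r, start 0; Z[2]=0
i=3: i≥r, start 0; Z[3]=0
i=4: i≥r, start 0; Z[4]=0
i=5: i≥r, start 0; Z[5]=1 scan→box=[5,6)
i=6: i≥r, start 0; Z[6]=0
i=7: i≥r, start 0; Z[7]=0
i=8: i≥r, start 0; Z[8]=3 scan→box=[8,11)
i=9: min(r-i=2, Z[1]=1)=1; Z[9]=1
i=10: min(r-i=1, Z[2]=0)=0; Z[10]=0
i=11: i≥r, start 0; Z[11]=0
i=12: i≥r, start 0; Z[12]=0
i=13: i≥r, start 0; Z[13]=0
i=14: i≥r, start 0; Z[14]=0
i=15: i≥r, start 0; Z[15]=1 scan→box=[15,16)
i=16: i≥r, start 0; Z[16]=0
i=17: i≥r, start 0; Z[17]=0
i=18: i≥r, start 0; Z[18]=0
i=19: i≥r, start 0; Z[19]=4 scan→box=[19,23)
i=20: min(r-i=3, Z[1]=1)=1; Z[20]=1
i=21: min(r-i=2, Z[2]=0)=0; Z[21]=0
i=22: min(r-i=1, Z[3]=0)=0; Z[22]=0
i=23: i≥r, start 0; Z[23]=0
i=24: i≥r, start 0; Z[24]=0
i=25: i≥r, start 0; Z[25]=0
i=26: i≥r, start 0; Z[26]=0
i=27: i≥r, start 0; Z[27]=0
i=28: i≥r, start 0; Z[28]=0
i=29: i≥r, start 0; Z[29]=1 scan→box=[29,30)
i=30: i≥r, start 0; Z[30]=0
i=31: i≥r, start 0; Z[31]=1 scan→box=[31,32)
i=32: i≥r, start 0; Z[32]=0
i=33: i≥r, start 0; Z[33]=0
i=34: i≥r, start 0; Z[34]=0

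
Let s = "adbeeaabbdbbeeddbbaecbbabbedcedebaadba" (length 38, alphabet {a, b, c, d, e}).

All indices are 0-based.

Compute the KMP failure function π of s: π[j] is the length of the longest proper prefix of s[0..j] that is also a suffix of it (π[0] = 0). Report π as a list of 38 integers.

[0, 0, 0, 0, 0, 1, 1, 0, 0, 0, 0, 0, 0, 0, 0, 0, 0, 0, 1, 0, 0, 0, 0, 1, 0, 0, 0, 0, 0, 0, 0, 0, 0, 1, 1, 2, 3, 1]

π[0] = 0
j=1 s[j]='d': π[1]=0 (border '')
j=2 s[j]='b': π[2]=0 (border '')
j=3 s[j]='e': π[3]=0 (border '')
j=4 s[j]='e': π[4]=0 (border '')
j=5 s[j]='a': π[5]=1 (border 'a')
j=6 s[j]='a': k: 1→0; π[6]=1 (border 'a')
j=7 s[j]='b': k: 1→0; π[7]=0 (border '')
j=8 s[j]='b': π[8]=0 (border '')
j=9 s[j]='d': π[9]=0 (border '')
j=10 s[j]='b': π[10]=0 (border '')
j=11 s[j]='b': π[11]=0 (border '')
j=12 s[j]='e': π[12]=0 (border '')
j=13 s[j]='e': π[13]=0 (border '')
j=14 s[j]='d': π[14]=0 (border '')
j=15 s[j]='d': π[15]=0 (border '')
j=16 s[j]='b': π[16]=0 (border '')
j=17 s[j]='b': π[17]=0 (border '')
j=18 s[j]='a': π[18]=1 (border 'a')
j=19 s[j]='e': k: 1→0; π[19]=0 (border '')
j=20 s[j]='c': π[20]=0 (border '')
j=21 s[j]='b': π[21]=0 (border '')
j=22 s[j]='b': π[22]=0 (border '')
j=23 s[j]='a': π[23]=1 (border 'a')
j=24 s[j]='b': k: 1→0; π[24]=0 (border '')
j=25 s[j]='b': π[25]=0 (border '')
j=26 s[j]='e': π[26]=0 (border '')
j=27 s[j]='d': π[27]=0 (border '')
j=28 s[j]='c': π[28]=0 (border '')
j=29 s[j]='e': π[29]=0 (border '')
j=30 s[j]='d': π[30]=0 (border '')
j=31 s[j]='e': π[31]=0 (border '')
j=32 s[j]='b': π[32]=0 (border '')
j=33 s[j]='a': π[33]=1 (border 'a')
j=34 s[j]='a': k: 1→0; π[34]=1 (border 'a')
j=35 s[j]='d': π[35]=2 (border 'ad')
j=36 s[j]='b': π[36]=3 (border 'adb')
j=37 s[j]='a': k: 3→0; π[37]=1 (border 'a')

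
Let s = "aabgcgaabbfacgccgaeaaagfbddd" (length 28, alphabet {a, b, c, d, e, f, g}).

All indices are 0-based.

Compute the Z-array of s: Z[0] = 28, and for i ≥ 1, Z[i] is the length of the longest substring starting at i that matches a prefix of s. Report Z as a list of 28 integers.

Z[0]=28
i=1: outside box; Z[1]=1 scan→box=[1,2)
i=2: outside box; Z[2]=0
i=3: outside box; Z[3]=0
i=4: outside box; Z[4]=0
i=5: outside box; Z[5]=0
i=6: outside box; Z[6]=3 scan→box=[6,9)
i=7: min(r-i=2, Z[1]=1)=1; Z[7]=1
i=8: min(r-i=1, Z[2]=0)=0; Z[8]=0
i=9: outside box; Z[9]=0
i=10: outside box; Z[10]=0
i=11: outside box; Z[11]=1 scan→box=[11,12)
i=12: outside box; Z[12]=0
i=13: outside box; Z[13]=0
i=14: outside box; Z[14]=0
i=15: outside box; Z[15]=0
i=16: outside box; Z[16]=0
i=17: outside box; Z[17]=1 scan→box=[17,18)
i=18: outside box; Z[18]=0
i=19: outside box; Z[19]=2 scan→box=[19,21)
i=20: min(r-i=1, Z[1]=1)=1; Z[20]=2 scan→box=[20,22)
i=21: min(r-i=1, Z[1]=1)=1; Z[21]=1
i=22: outside box; Z[22]=0
i=23: outside box; Z[23]=0
i=24: outside box; Z[24]=0
i=25: outside box; Z[25]=0
i=26: outside box; Z[26]=0
i=27: outside box; Z[27]=0

[28, 1, 0, 0, 0, 0, 3, 1, 0, 0, 0, 1, 0, 0, 0, 0, 0, 1, 0, 2, 2, 1, 0, 0, 0, 0, 0, 0]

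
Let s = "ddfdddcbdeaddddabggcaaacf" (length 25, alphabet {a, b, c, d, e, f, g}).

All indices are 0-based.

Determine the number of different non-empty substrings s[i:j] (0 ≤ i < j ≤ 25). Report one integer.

299

sorted suffixes:
  #0 SA[0]=20  'aaacf'
  #1 SA[1]=21  'aacf'
  #2 SA[2]=15  'abggcaaacf'
  #3 SA[3]=22  'acf'
  #4 SA[4]=10  'addddabggcaaacf'
  #5 SA[5]=7  'bdeaddddabggcaaacf'
  #6 SA[6]=16  'bggcaaacf'
  #7 SA[7]=19  'caaacf'
  #8 SA[8]=6  'cbdeaddddabggcaaacf'
  #9 SA[9]=23  'cf'
  #10 SA[10]=14  'dabggcaaacf'
  #11 SA[11]=5  'dcbdeaddddabggcaaacf'
  #12 SA[12]=13  'ddabggcaaacf'
  #13 SA[13]=4  'ddcbdeaddddabggcaaacf'
  #14 SA[14]=12  'dddabggcaaacf'
  #15 SA[15]=3  'dddcbdeaddddabggcaaacf'
  #16 SA[16]=11  'ddddabggcaaacf'
  #17 SA[17]=0  'ddfdddcbdeaddddabggcaaacf'
  #18 SA[18]=8  'deaddddabggcaaacf'
  #19 SA[19]=1  'dfdddcbdeaddddabggcaaacf'
  #20 SA[20]=9  'eaddddabggcaaacf'
  #21 SA[21]=24  'f'
  #22 SA[22]=2  'fdddcbdeaddddabggcaaacf'
  #23 SA[23]=18  'gcaaacf'
  #24 SA[24]=17  'ggcaaacf'

SA = [20, 21, 15, 22, 10, 7, 16, 19, 6, 23, 14, 5, 13, 4, 12, 3, 11, 0, 8, 1, 9, 24, 2, 18, 17]
i: (SA[i-1],SA[i]) lcp shared
  1: (20,21) 2 'aa'
  2: (21,15) 1 'a'
  3: (15,22) 1 'a'
  4: (22,10) 1 'a'
  5: (10,7) 0 ''
  6: (7,16) 1 'b'
  7: (16,19) 0 ''
  8: (19,6) 1 'c'
  9: (6,23) 1 'c'
  10: (23,14) 0 ''
  11: (14,5) 1 'd'
  12: (5,13) 1 'd'
  13: (13,4) 2 'dd'
  14: (4,12) 2 'dd'
  15: (12,3) 3 'ddd'
  16: (3,11) 3 'ddd'
  17: (11,0) 2 'dd'
  18: (0,8) 1 'd'
  19: (8,1) 1 'd'
  20: (1,9) 0 ''
  21: (9,24) 0 ''
  22: (24,2) 1 'f'
  23: (2,18) 0 ''
  24: (18,17) 1 'g'

n(n+1)/2 = 25·26/2 = 325
Σ LCP = 0 + 2 + 1 + 1 + 1 + 0 + 1 + 0 + 1 + 1 + 0 + 1 + 1 + 2 + 2 + 3 + 3 + 2 + 1 + 1 + 0 + 0 + 1 + 0 + 1 = 26
distinct = 325 − 26 = 299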